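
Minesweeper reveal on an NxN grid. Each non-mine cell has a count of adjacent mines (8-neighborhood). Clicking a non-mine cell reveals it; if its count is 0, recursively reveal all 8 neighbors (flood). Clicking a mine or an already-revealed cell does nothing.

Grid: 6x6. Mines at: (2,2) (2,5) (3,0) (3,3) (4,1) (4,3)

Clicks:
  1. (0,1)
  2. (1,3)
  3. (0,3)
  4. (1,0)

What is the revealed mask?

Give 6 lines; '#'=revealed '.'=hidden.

Answer: ######
######
##....
......
......
......

Derivation:
Click 1 (0,1) count=0: revealed 14 new [(0,0) (0,1) (0,2) (0,3) (0,4) (0,5) (1,0) (1,1) (1,2) (1,3) (1,4) (1,5) (2,0) (2,1)] -> total=14
Click 2 (1,3) count=1: revealed 0 new [(none)] -> total=14
Click 3 (0,3) count=0: revealed 0 new [(none)] -> total=14
Click 4 (1,0) count=0: revealed 0 new [(none)] -> total=14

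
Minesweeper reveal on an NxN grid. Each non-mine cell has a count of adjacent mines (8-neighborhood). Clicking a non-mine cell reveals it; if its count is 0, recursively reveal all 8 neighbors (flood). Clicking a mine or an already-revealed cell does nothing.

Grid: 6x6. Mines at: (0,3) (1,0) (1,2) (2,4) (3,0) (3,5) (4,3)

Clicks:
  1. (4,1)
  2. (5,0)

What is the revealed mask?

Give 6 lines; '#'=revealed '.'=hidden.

Answer: ......
......
......
......
###...
###...

Derivation:
Click 1 (4,1) count=1: revealed 1 new [(4,1)] -> total=1
Click 2 (5,0) count=0: revealed 5 new [(4,0) (4,2) (5,0) (5,1) (5,2)] -> total=6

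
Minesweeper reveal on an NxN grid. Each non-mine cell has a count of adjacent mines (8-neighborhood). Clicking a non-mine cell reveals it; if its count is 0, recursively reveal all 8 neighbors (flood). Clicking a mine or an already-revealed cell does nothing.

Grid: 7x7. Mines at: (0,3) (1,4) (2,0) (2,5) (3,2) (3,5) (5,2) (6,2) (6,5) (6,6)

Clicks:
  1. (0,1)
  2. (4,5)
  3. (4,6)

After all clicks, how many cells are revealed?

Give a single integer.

Click 1 (0,1) count=0: revealed 6 new [(0,0) (0,1) (0,2) (1,0) (1,1) (1,2)] -> total=6
Click 2 (4,5) count=1: revealed 1 new [(4,5)] -> total=7
Click 3 (4,6) count=1: revealed 1 new [(4,6)] -> total=8

Answer: 8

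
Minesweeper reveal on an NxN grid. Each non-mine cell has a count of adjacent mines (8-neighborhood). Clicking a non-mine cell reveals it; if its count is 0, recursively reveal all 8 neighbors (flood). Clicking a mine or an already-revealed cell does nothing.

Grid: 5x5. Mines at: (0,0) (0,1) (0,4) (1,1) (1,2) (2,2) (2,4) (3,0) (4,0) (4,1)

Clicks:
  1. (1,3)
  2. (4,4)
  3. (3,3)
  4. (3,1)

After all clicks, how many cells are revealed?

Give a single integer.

Answer: 8

Derivation:
Click 1 (1,3) count=4: revealed 1 new [(1,3)] -> total=1
Click 2 (4,4) count=0: revealed 6 new [(3,2) (3,3) (3,4) (4,2) (4,3) (4,4)] -> total=7
Click 3 (3,3) count=2: revealed 0 new [(none)] -> total=7
Click 4 (3,1) count=4: revealed 1 new [(3,1)] -> total=8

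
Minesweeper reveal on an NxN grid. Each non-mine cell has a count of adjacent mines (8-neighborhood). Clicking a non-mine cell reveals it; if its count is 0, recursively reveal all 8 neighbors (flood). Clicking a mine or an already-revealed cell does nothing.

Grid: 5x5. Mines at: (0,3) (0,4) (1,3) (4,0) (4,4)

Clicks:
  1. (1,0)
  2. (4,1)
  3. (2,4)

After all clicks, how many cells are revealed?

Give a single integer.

Click 1 (1,0) count=0: revealed 17 new [(0,0) (0,1) (0,2) (1,0) (1,1) (1,2) (2,0) (2,1) (2,2) (2,3) (3,0) (3,1) (3,2) (3,3) (4,1) (4,2) (4,3)] -> total=17
Click 2 (4,1) count=1: revealed 0 new [(none)] -> total=17
Click 3 (2,4) count=1: revealed 1 new [(2,4)] -> total=18

Answer: 18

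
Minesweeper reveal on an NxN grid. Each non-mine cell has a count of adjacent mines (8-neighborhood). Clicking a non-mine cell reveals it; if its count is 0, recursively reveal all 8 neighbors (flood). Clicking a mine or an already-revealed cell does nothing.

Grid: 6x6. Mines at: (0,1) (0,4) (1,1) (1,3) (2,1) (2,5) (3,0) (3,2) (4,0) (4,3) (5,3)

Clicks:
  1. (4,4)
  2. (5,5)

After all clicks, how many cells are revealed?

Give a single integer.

Click 1 (4,4) count=2: revealed 1 new [(4,4)] -> total=1
Click 2 (5,5) count=0: revealed 5 new [(3,4) (3,5) (4,5) (5,4) (5,5)] -> total=6

Answer: 6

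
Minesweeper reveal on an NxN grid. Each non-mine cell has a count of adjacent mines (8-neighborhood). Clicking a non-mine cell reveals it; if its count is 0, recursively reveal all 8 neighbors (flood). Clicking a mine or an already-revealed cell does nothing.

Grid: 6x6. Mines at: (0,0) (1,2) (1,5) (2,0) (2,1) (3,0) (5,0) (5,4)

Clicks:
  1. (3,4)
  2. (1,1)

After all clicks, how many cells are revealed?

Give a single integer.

Click 1 (3,4) count=0: revealed 17 new [(2,2) (2,3) (2,4) (2,5) (3,1) (3,2) (3,3) (3,4) (3,5) (4,1) (4,2) (4,3) (4,4) (4,5) (5,1) (5,2) (5,3)] -> total=17
Click 2 (1,1) count=4: revealed 1 new [(1,1)] -> total=18

Answer: 18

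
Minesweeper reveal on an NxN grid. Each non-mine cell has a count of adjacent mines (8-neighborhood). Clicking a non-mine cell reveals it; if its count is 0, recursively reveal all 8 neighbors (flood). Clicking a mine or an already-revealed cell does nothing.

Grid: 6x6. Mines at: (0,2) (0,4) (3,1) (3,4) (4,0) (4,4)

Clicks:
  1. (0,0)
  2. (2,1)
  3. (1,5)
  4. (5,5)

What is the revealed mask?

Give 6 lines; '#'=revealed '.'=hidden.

Click 1 (0,0) count=0: revealed 6 new [(0,0) (0,1) (1,0) (1,1) (2,0) (2,1)] -> total=6
Click 2 (2,1) count=1: revealed 0 new [(none)] -> total=6
Click 3 (1,5) count=1: revealed 1 new [(1,5)] -> total=7
Click 4 (5,5) count=1: revealed 1 new [(5,5)] -> total=8

Answer: ##....
##...#
##....
......
......
.....#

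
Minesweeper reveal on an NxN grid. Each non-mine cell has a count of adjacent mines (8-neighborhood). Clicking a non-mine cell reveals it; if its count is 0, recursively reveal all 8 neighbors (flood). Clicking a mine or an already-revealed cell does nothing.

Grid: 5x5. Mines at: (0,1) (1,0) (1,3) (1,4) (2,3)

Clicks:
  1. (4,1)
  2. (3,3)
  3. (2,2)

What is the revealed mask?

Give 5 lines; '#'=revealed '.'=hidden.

Answer: .....
.....
###..
#####
#####

Derivation:
Click 1 (4,1) count=0: revealed 13 new [(2,0) (2,1) (2,2) (3,0) (3,1) (3,2) (3,3) (3,4) (4,0) (4,1) (4,2) (4,3) (4,4)] -> total=13
Click 2 (3,3) count=1: revealed 0 new [(none)] -> total=13
Click 3 (2,2) count=2: revealed 0 new [(none)] -> total=13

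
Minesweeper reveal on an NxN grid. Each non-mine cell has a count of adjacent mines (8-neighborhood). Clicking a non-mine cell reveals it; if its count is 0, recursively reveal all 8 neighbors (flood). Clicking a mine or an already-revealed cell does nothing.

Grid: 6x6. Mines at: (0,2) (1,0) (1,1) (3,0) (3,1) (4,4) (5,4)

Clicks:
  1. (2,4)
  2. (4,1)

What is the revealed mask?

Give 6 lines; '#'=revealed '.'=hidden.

Click 1 (2,4) count=0: revealed 15 new [(0,3) (0,4) (0,5) (1,2) (1,3) (1,4) (1,5) (2,2) (2,3) (2,4) (2,5) (3,2) (3,3) (3,4) (3,5)] -> total=15
Click 2 (4,1) count=2: revealed 1 new [(4,1)] -> total=16

Answer: ...###
..####
..####
..####
.#....
......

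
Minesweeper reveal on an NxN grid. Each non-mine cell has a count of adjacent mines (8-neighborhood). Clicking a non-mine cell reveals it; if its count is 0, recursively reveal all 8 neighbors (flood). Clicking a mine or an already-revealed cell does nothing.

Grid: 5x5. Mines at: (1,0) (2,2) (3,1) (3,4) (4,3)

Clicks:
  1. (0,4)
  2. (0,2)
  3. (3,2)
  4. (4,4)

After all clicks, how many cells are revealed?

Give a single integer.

Answer: 12

Derivation:
Click 1 (0,4) count=0: revealed 10 new [(0,1) (0,2) (0,3) (0,4) (1,1) (1,2) (1,3) (1,4) (2,3) (2,4)] -> total=10
Click 2 (0,2) count=0: revealed 0 new [(none)] -> total=10
Click 3 (3,2) count=3: revealed 1 new [(3,2)] -> total=11
Click 4 (4,4) count=2: revealed 1 new [(4,4)] -> total=12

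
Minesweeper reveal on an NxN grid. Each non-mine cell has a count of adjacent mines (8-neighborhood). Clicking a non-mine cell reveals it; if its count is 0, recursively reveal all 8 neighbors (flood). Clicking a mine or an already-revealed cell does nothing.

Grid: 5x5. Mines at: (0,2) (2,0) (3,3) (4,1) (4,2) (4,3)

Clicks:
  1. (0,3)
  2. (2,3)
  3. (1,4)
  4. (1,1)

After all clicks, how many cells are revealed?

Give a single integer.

Click 1 (0,3) count=1: revealed 1 new [(0,3)] -> total=1
Click 2 (2,3) count=1: revealed 1 new [(2,3)] -> total=2
Click 3 (1,4) count=0: revealed 4 new [(0,4) (1,3) (1,4) (2,4)] -> total=6
Click 4 (1,1) count=2: revealed 1 new [(1,1)] -> total=7

Answer: 7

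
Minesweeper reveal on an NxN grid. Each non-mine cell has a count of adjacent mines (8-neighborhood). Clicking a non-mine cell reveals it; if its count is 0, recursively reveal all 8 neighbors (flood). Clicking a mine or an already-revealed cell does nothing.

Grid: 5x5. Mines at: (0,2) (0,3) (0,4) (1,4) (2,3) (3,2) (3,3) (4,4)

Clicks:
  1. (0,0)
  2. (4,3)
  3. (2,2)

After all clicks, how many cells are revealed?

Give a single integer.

Click 1 (0,0) count=0: revealed 10 new [(0,0) (0,1) (1,0) (1,1) (2,0) (2,1) (3,0) (3,1) (4,0) (4,1)] -> total=10
Click 2 (4,3) count=3: revealed 1 new [(4,3)] -> total=11
Click 3 (2,2) count=3: revealed 1 new [(2,2)] -> total=12

Answer: 12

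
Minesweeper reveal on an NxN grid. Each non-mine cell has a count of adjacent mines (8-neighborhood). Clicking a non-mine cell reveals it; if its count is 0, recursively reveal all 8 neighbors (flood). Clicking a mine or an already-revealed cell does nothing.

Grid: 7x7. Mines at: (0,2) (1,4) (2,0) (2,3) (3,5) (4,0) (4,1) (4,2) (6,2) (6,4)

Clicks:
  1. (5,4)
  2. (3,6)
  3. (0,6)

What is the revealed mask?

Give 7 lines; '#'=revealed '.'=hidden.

Answer: .....##
.....##
.....##
......#
.......
....#..
.......

Derivation:
Click 1 (5,4) count=1: revealed 1 new [(5,4)] -> total=1
Click 2 (3,6) count=1: revealed 1 new [(3,6)] -> total=2
Click 3 (0,6) count=0: revealed 6 new [(0,5) (0,6) (1,5) (1,6) (2,5) (2,6)] -> total=8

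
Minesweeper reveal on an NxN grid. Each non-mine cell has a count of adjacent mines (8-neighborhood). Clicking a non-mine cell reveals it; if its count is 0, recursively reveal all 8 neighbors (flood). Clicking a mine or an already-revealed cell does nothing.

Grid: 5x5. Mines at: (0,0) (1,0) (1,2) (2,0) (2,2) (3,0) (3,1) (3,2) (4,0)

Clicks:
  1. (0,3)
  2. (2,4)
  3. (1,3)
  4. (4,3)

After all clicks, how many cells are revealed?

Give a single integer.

Answer: 10

Derivation:
Click 1 (0,3) count=1: revealed 1 new [(0,3)] -> total=1
Click 2 (2,4) count=0: revealed 9 new [(0,4) (1,3) (1,4) (2,3) (2,4) (3,3) (3,4) (4,3) (4,4)] -> total=10
Click 3 (1,3) count=2: revealed 0 new [(none)] -> total=10
Click 4 (4,3) count=1: revealed 0 new [(none)] -> total=10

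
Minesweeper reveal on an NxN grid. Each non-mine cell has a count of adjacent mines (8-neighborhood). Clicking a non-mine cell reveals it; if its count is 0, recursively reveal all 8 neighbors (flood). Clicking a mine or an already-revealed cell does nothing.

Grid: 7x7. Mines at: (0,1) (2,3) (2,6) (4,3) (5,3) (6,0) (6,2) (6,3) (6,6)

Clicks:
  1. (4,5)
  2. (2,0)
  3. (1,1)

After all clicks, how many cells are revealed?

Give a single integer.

Click 1 (4,5) count=0: revealed 9 new [(3,4) (3,5) (3,6) (4,4) (4,5) (4,6) (5,4) (5,5) (5,6)] -> total=9
Click 2 (2,0) count=0: revealed 15 new [(1,0) (1,1) (1,2) (2,0) (2,1) (2,2) (3,0) (3,1) (3,2) (4,0) (4,1) (4,2) (5,0) (5,1) (5,2)] -> total=24
Click 3 (1,1) count=1: revealed 0 new [(none)] -> total=24

Answer: 24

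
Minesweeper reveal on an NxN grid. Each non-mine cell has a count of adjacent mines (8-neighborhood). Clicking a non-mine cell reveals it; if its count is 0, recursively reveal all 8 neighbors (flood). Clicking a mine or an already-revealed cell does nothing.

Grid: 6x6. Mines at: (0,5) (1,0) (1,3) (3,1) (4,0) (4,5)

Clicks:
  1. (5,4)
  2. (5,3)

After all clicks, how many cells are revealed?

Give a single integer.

Click 1 (5,4) count=1: revealed 1 new [(5,4)] -> total=1
Click 2 (5,3) count=0: revealed 13 new [(2,2) (2,3) (2,4) (3,2) (3,3) (3,4) (4,1) (4,2) (4,3) (4,4) (5,1) (5,2) (5,3)] -> total=14

Answer: 14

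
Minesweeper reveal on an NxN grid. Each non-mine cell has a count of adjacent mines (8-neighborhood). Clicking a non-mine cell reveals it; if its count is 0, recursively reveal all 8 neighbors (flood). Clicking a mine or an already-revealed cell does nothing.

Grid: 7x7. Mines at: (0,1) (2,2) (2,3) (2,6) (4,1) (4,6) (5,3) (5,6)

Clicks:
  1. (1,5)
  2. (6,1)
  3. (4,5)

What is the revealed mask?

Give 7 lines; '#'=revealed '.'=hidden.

Answer: .......
.....#.
.......
.......
.....#.
###....
###....

Derivation:
Click 1 (1,5) count=1: revealed 1 new [(1,5)] -> total=1
Click 2 (6,1) count=0: revealed 6 new [(5,0) (5,1) (5,2) (6,0) (6,1) (6,2)] -> total=7
Click 3 (4,5) count=2: revealed 1 new [(4,5)] -> total=8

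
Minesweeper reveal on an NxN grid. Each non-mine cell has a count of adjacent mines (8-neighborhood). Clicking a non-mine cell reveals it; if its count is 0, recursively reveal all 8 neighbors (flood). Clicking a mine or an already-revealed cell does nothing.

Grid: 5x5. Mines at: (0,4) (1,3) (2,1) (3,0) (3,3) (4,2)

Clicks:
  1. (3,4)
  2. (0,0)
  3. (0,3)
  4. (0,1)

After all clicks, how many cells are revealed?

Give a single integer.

Answer: 8

Derivation:
Click 1 (3,4) count=1: revealed 1 new [(3,4)] -> total=1
Click 2 (0,0) count=0: revealed 6 new [(0,0) (0,1) (0,2) (1,0) (1,1) (1,2)] -> total=7
Click 3 (0,3) count=2: revealed 1 new [(0,3)] -> total=8
Click 4 (0,1) count=0: revealed 0 new [(none)] -> total=8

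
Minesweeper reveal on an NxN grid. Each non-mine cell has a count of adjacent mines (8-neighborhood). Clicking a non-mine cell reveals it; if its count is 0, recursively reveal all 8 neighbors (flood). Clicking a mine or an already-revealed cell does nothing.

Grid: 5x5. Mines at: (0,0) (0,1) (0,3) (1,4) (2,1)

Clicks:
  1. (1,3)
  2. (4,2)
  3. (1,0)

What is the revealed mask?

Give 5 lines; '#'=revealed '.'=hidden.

Click 1 (1,3) count=2: revealed 1 new [(1,3)] -> total=1
Click 2 (4,2) count=0: revealed 13 new [(2,2) (2,3) (2,4) (3,0) (3,1) (3,2) (3,3) (3,4) (4,0) (4,1) (4,2) (4,3) (4,4)] -> total=14
Click 3 (1,0) count=3: revealed 1 new [(1,0)] -> total=15

Answer: .....
#..#.
..###
#####
#####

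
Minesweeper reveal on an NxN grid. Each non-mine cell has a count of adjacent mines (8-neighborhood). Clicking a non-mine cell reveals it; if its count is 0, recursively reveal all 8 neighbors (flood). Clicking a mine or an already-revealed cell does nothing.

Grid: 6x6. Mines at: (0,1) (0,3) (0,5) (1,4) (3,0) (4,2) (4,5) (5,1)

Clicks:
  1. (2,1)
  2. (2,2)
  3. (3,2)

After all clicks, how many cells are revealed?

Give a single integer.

Answer: 9

Derivation:
Click 1 (2,1) count=1: revealed 1 new [(2,1)] -> total=1
Click 2 (2,2) count=0: revealed 8 new [(1,1) (1,2) (1,3) (2,2) (2,3) (3,1) (3,2) (3,3)] -> total=9
Click 3 (3,2) count=1: revealed 0 new [(none)] -> total=9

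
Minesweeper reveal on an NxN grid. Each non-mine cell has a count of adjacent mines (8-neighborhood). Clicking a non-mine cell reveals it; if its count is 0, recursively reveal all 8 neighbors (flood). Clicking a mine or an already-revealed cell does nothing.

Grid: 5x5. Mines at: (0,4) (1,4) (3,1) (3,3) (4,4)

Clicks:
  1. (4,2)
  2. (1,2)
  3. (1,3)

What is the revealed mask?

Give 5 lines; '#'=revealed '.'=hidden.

Answer: ####.
####.
####.
.....
..#..

Derivation:
Click 1 (4,2) count=2: revealed 1 new [(4,2)] -> total=1
Click 2 (1,2) count=0: revealed 12 new [(0,0) (0,1) (0,2) (0,3) (1,0) (1,1) (1,2) (1,3) (2,0) (2,1) (2,2) (2,3)] -> total=13
Click 3 (1,3) count=2: revealed 0 new [(none)] -> total=13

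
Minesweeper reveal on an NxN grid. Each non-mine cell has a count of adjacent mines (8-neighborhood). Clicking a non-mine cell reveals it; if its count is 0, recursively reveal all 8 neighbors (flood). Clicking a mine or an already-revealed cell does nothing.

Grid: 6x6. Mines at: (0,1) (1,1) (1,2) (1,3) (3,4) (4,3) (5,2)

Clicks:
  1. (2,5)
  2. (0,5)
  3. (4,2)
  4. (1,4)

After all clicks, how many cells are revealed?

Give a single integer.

Answer: 7

Derivation:
Click 1 (2,5) count=1: revealed 1 new [(2,5)] -> total=1
Click 2 (0,5) count=0: revealed 5 new [(0,4) (0,5) (1,4) (1,5) (2,4)] -> total=6
Click 3 (4,2) count=2: revealed 1 new [(4,2)] -> total=7
Click 4 (1,4) count=1: revealed 0 new [(none)] -> total=7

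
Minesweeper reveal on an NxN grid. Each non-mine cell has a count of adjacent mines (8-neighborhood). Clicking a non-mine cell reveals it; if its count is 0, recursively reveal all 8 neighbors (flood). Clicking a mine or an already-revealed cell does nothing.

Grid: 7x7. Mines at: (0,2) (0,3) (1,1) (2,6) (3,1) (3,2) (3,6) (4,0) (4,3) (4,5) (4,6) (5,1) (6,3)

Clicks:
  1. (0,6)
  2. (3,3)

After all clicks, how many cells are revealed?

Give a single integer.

Click 1 (0,6) count=0: revealed 6 new [(0,4) (0,5) (0,6) (1,4) (1,5) (1,6)] -> total=6
Click 2 (3,3) count=2: revealed 1 new [(3,3)] -> total=7

Answer: 7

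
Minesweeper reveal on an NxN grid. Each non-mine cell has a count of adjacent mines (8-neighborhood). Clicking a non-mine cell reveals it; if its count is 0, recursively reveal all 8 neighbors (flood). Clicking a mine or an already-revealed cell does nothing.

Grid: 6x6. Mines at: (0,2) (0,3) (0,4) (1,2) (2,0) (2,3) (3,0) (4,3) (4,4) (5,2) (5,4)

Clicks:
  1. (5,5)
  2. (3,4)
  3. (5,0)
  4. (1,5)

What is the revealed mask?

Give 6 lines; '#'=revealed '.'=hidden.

Click 1 (5,5) count=2: revealed 1 new [(5,5)] -> total=1
Click 2 (3,4) count=3: revealed 1 new [(3,4)] -> total=2
Click 3 (5,0) count=0: revealed 4 new [(4,0) (4,1) (5,0) (5,1)] -> total=6
Click 4 (1,5) count=1: revealed 1 new [(1,5)] -> total=7

Answer: ......
.....#
......
....#.
##....
##...#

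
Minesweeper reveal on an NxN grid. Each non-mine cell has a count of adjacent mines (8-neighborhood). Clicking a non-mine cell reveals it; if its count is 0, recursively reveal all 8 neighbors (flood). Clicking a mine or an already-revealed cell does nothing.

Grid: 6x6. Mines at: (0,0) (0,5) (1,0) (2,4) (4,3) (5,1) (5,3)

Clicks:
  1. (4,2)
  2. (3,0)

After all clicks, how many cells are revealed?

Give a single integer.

Click 1 (4,2) count=3: revealed 1 new [(4,2)] -> total=1
Click 2 (3,0) count=0: revealed 18 new [(0,1) (0,2) (0,3) (0,4) (1,1) (1,2) (1,3) (1,4) (2,0) (2,1) (2,2) (2,3) (3,0) (3,1) (3,2) (3,3) (4,0) (4,1)] -> total=19

Answer: 19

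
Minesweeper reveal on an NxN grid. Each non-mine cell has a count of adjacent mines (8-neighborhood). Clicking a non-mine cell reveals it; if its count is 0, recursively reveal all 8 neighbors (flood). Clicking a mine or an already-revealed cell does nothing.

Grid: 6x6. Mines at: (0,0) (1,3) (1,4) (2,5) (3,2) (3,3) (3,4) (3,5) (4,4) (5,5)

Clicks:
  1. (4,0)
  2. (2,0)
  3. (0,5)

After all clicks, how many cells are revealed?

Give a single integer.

Answer: 15

Derivation:
Click 1 (4,0) count=0: revealed 14 new [(1,0) (1,1) (2,0) (2,1) (3,0) (3,1) (4,0) (4,1) (4,2) (4,3) (5,0) (5,1) (5,2) (5,3)] -> total=14
Click 2 (2,0) count=0: revealed 0 new [(none)] -> total=14
Click 3 (0,5) count=1: revealed 1 new [(0,5)] -> total=15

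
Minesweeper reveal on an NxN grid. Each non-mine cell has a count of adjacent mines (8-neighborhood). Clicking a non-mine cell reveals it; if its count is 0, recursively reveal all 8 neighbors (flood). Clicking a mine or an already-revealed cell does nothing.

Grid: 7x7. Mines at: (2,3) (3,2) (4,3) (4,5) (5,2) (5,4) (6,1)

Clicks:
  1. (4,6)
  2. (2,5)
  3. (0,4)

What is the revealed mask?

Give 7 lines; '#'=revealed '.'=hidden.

Click 1 (4,6) count=1: revealed 1 new [(4,6)] -> total=1
Click 2 (2,5) count=0: revealed 29 new [(0,0) (0,1) (0,2) (0,3) (0,4) (0,5) (0,6) (1,0) (1,1) (1,2) (1,3) (1,4) (1,5) (1,6) (2,0) (2,1) (2,2) (2,4) (2,5) (2,6) (3,0) (3,1) (3,4) (3,5) (3,6) (4,0) (4,1) (5,0) (5,1)] -> total=30
Click 3 (0,4) count=0: revealed 0 new [(none)] -> total=30

Answer: #######
#######
###.###
##..###
##....#
##.....
.......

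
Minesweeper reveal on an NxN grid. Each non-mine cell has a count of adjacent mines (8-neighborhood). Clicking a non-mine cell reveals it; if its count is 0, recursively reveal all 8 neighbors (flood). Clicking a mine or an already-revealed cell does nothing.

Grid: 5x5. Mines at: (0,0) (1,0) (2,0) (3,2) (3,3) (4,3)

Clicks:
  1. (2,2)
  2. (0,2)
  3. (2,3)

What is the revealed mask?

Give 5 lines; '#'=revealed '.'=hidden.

Click 1 (2,2) count=2: revealed 1 new [(2,2)] -> total=1
Click 2 (0,2) count=0: revealed 11 new [(0,1) (0,2) (0,3) (0,4) (1,1) (1,2) (1,3) (1,4) (2,1) (2,3) (2,4)] -> total=12
Click 3 (2,3) count=2: revealed 0 new [(none)] -> total=12

Answer: .####
.####
.####
.....
.....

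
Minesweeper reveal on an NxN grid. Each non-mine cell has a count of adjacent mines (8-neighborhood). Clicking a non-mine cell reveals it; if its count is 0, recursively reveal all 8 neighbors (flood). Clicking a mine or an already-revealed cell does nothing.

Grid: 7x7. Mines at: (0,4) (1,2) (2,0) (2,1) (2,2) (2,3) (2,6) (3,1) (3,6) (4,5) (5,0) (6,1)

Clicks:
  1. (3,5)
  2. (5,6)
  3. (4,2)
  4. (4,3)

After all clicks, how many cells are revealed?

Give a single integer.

Answer: 17

Derivation:
Click 1 (3,5) count=3: revealed 1 new [(3,5)] -> total=1
Click 2 (5,6) count=1: revealed 1 new [(5,6)] -> total=2
Click 3 (4,2) count=1: revealed 1 new [(4,2)] -> total=3
Click 4 (4,3) count=0: revealed 14 new [(3,2) (3,3) (3,4) (4,3) (4,4) (5,2) (5,3) (5,4) (5,5) (6,2) (6,3) (6,4) (6,5) (6,6)] -> total=17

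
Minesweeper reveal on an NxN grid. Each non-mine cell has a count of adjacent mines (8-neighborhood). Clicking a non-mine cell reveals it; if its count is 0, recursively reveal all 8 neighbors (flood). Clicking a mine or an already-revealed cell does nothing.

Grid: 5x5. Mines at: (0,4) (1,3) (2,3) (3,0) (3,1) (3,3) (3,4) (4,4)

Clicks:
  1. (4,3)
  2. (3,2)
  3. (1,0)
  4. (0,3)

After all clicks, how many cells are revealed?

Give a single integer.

Answer: 12

Derivation:
Click 1 (4,3) count=3: revealed 1 new [(4,3)] -> total=1
Click 2 (3,2) count=3: revealed 1 new [(3,2)] -> total=2
Click 3 (1,0) count=0: revealed 9 new [(0,0) (0,1) (0,2) (1,0) (1,1) (1,2) (2,0) (2,1) (2,2)] -> total=11
Click 4 (0,3) count=2: revealed 1 new [(0,3)] -> total=12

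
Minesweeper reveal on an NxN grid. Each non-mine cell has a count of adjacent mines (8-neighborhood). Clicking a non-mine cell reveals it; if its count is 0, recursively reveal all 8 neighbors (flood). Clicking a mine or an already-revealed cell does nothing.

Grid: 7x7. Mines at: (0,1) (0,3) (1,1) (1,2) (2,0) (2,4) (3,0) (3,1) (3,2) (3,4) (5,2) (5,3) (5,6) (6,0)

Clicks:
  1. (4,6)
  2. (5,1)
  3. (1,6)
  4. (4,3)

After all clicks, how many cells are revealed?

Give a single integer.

Click 1 (4,6) count=1: revealed 1 new [(4,6)] -> total=1
Click 2 (5,1) count=2: revealed 1 new [(5,1)] -> total=2
Click 3 (1,6) count=0: revealed 11 new [(0,4) (0,5) (0,6) (1,4) (1,5) (1,6) (2,5) (2,6) (3,5) (3,6) (4,5)] -> total=13
Click 4 (4,3) count=4: revealed 1 new [(4,3)] -> total=14

Answer: 14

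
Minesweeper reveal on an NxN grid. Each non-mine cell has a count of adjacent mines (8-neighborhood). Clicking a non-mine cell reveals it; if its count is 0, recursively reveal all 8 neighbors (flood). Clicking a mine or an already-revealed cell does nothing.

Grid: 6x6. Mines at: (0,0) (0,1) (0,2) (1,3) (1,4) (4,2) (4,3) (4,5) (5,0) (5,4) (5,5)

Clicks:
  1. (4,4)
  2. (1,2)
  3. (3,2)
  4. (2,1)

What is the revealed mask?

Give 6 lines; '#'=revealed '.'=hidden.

Click 1 (4,4) count=4: revealed 1 new [(4,4)] -> total=1
Click 2 (1,2) count=3: revealed 1 new [(1,2)] -> total=2
Click 3 (3,2) count=2: revealed 1 new [(3,2)] -> total=3
Click 4 (2,1) count=0: revealed 9 new [(1,0) (1,1) (2,0) (2,1) (2,2) (3,0) (3,1) (4,0) (4,1)] -> total=12

Answer: ......
###...
###...
###...
##..#.
......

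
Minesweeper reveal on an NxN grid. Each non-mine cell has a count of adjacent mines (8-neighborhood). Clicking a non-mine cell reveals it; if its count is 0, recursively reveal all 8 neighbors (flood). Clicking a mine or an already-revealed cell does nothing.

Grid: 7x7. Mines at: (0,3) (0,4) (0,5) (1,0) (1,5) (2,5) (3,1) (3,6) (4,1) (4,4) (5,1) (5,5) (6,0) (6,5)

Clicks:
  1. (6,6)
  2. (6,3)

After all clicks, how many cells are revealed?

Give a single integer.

Click 1 (6,6) count=2: revealed 1 new [(6,6)] -> total=1
Click 2 (6,3) count=0: revealed 6 new [(5,2) (5,3) (5,4) (6,2) (6,3) (6,4)] -> total=7

Answer: 7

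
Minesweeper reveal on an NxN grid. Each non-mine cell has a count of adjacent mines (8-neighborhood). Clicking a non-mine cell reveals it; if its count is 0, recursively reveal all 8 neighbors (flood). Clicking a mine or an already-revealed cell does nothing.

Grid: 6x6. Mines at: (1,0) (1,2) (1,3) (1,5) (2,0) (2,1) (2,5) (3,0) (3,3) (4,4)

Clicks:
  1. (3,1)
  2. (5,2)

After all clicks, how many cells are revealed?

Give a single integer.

Answer: 9

Derivation:
Click 1 (3,1) count=3: revealed 1 new [(3,1)] -> total=1
Click 2 (5,2) count=0: revealed 8 new [(4,0) (4,1) (4,2) (4,3) (5,0) (5,1) (5,2) (5,3)] -> total=9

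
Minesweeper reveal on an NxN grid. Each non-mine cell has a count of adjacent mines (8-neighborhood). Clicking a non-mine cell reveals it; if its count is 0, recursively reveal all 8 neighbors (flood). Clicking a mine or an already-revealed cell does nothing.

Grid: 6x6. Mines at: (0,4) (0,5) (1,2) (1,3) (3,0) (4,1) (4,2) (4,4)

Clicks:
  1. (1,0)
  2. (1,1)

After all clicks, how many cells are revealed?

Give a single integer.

Answer: 6

Derivation:
Click 1 (1,0) count=0: revealed 6 new [(0,0) (0,1) (1,0) (1,1) (2,0) (2,1)] -> total=6
Click 2 (1,1) count=1: revealed 0 new [(none)] -> total=6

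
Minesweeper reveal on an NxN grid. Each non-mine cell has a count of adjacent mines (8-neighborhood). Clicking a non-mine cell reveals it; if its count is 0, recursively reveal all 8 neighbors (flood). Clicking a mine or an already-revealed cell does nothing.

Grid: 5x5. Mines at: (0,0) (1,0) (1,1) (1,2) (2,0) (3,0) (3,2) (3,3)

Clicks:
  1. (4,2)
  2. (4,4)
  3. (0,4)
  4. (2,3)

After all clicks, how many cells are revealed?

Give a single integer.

Click 1 (4,2) count=2: revealed 1 new [(4,2)] -> total=1
Click 2 (4,4) count=1: revealed 1 new [(4,4)] -> total=2
Click 3 (0,4) count=0: revealed 6 new [(0,3) (0,4) (1,3) (1,4) (2,3) (2,4)] -> total=8
Click 4 (2,3) count=3: revealed 0 new [(none)] -> total=8

Answer: 8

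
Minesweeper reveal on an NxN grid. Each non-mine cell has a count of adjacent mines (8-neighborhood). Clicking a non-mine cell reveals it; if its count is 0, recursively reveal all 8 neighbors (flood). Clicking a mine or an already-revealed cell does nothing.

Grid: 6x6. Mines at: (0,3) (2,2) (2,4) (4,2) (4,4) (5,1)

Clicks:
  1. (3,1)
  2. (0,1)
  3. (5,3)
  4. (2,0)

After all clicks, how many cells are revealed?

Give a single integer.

Answer: 13

Derivation:
Click 1 (3,1) count=2: revealed 1 new [(3,1)] -> total=1
Click 2 (0,1) count=0: revealed 11 new [(0,0) (0,1) (0,2) (1,0) (1,1) (1,2) (2,0) (2,1) (3,0) (4,0) (4,1)] -> total=12
Click 3 (5,3) count=2: revealed 1 new [(5,3)] -> total=13
Click 4 (2,0) count=0: revealed 0 new [(none)] -> total=13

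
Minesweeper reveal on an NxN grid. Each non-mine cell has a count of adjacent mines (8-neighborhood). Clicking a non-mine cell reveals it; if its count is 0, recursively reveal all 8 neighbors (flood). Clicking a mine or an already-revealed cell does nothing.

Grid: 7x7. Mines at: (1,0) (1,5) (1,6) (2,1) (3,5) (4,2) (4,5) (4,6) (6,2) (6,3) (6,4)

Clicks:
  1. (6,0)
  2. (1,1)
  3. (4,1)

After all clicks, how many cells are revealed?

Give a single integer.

Click 1 (6,0) count=0: revealed 8 new [(3,0) (3,1) (4,0) (4,1) (5,0) (5,1) (6,0) (6,1)] -> total=8
Click 2 (1,1) count=2: revealed 1 new [(1,1)] -> total=9
Click 3 (4,1) count=1: revealed 0 new [(none)] -> total=9

Answer: 9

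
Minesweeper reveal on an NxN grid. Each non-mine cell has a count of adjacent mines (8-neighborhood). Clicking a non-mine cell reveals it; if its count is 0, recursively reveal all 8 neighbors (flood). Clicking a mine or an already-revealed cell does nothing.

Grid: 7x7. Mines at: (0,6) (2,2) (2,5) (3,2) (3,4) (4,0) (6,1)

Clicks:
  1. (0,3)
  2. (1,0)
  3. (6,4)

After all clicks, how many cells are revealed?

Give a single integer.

Answer: 33

Derivation:
Click 1 (0,3) count=0: revealed 16 new [(0,0) (0,1) (0,2) (0,3) (0,4) (0,5) (1,0) (1,1) (1,2) (1,3) (1,4) (1,5) (2,0) (2,1) (3,0) (3,1)] -> total=16
Click 2 (1,0) count=0: revealed 0 new [(none)] -> total=16
Click 3 (6,4) count=0: revealed 17 new [(3,5) (3,6) (4,2) (4,3) (4,4) (4,5) (4,6) (5,2) (5,3) (5,4) (5,5) (5,6) (6,2) (6,3) (6,4) (6,5) (6,6)] -> total=33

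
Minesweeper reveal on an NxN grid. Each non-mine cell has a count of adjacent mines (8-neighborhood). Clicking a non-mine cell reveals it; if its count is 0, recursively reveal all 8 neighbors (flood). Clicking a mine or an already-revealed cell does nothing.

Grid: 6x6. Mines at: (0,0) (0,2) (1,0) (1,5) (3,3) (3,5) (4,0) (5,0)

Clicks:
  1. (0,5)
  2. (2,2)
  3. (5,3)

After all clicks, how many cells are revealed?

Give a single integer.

Click 1 (0,5) count=1: revealed 1 new [(0,5)] -> total=1
Click 2 (2,2) count=1: revealed 1 new [(2,2)] -> total=2
Click 3 (5,3) count=0: revealed 10 new [(4,1) (4,2) (4,3) (4,4) (4,5) (5,1) (5,2) (5,3) (5,4) (5,5)] -> total=12

Answer: 12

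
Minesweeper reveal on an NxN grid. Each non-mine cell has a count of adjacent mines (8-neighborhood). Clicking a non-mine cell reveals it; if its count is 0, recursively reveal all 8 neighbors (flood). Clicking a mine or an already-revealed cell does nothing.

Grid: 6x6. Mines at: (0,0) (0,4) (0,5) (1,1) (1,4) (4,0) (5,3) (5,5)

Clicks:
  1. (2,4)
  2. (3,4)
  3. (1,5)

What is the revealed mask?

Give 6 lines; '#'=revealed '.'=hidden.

Answer: ......
.....#
.#####
.#####
.#####
......

Derivation:
Click 1 (2,4) count=1: revealed 1 new [(2,4)] -> total=1
Click 2 (3,4) count=0: revealed 14 new [(2,1) (2,2) (2,3) (2,5) (3,1) (3,2) (3,3) (3,4) (3,5) (4,1) (4,2) (4,3) (4,4) (4,5)] -> total=15
Click 3 (1,5) count=3: revealed 1 new [(1,5)] -> total=16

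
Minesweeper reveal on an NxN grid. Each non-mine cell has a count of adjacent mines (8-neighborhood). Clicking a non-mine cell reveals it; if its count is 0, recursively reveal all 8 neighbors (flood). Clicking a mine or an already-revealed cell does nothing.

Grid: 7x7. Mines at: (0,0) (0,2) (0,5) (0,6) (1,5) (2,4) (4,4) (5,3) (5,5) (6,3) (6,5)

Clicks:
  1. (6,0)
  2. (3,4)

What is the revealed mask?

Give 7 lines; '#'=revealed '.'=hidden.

Answer: .......
####...
####...
#####..
####...
###....
###....

Derivation:
Click 1 (6,0) count=0: revealed 22 new [(1,0) (1,1) (1,2) (1,3) (2,0) (2,1) (2,2) (2,3) (3,0) (3,1) (3,2) (3,3) (4,0) (4,1) (4,2) (4,3) (5,0) (5,1) (5,2) (6,0) (6,1) (6,2)] -> total=22
Click 2 (3,4) count=2: revealed 1 new [(3,4)] -> total=23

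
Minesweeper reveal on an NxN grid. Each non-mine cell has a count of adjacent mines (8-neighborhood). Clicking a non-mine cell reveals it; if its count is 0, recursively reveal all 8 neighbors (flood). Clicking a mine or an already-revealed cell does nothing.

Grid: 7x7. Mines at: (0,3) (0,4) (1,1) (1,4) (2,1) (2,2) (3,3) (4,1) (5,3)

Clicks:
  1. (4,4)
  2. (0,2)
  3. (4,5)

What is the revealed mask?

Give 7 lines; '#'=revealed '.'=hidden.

Click 1 (4,4) count=2: revealed 1 new [(4,4)] -> total=1
Click 2 (0,2) count=2: revealed 1 new [(0,2)] -> total=2
Click 3 (4,5) count=0: revealed 18 new [(0,5) (0,6) (1,5) (1,6) (2,4) (2,5) (2,6) (3,4) (3,5) (3,6) (4,5) (4,6) (5,4) (5,5) (5,6) (6,4) (6,5) (6,6)] -> total=20

Answer: ..#..##
.....##
....###
....###
....###
....###
....###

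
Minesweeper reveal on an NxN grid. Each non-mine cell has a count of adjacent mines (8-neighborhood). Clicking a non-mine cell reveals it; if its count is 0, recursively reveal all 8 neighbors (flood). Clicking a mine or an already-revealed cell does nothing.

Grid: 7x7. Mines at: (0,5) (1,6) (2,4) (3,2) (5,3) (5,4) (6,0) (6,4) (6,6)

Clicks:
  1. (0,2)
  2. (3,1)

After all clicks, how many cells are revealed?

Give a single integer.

Answer: 20

Derivation:
Click 1 (0,2) count=0: revealed 20 new [(0,0) (0,1) (0,2) (0,3) (0,4) (1,0) (1,1) (1,2) (1,3) (1,4) (2,0) (2,1) (2,2) (2,3) (3,0) (3,1) (4,0) (4,1) (5,0) (5,1)] -> total=20
Click 2 (3,1) count=1: revealed 0 new [(none)] -> total=20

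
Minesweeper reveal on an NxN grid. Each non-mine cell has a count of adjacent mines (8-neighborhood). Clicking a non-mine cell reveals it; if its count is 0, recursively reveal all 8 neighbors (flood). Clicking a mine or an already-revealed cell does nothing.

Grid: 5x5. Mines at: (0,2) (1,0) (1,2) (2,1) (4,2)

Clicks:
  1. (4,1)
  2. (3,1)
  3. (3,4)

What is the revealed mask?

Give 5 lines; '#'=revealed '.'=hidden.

Click 1 (4,1) count=1: revealed 1 new [(4,1)] -> total=1
Click 2 (3,1) count=2: revealed 1 new [(3,1)] -> total=2
Click 3 (3,4) count=0: revealed 10 new [(0,3) (0,4) (1,3) (1,4) (2,3) (2,4) (3,3) (3,4) (4,3) (4,4)] -> total=12

Answer: ...##
...##
...##
.#.##
.#.##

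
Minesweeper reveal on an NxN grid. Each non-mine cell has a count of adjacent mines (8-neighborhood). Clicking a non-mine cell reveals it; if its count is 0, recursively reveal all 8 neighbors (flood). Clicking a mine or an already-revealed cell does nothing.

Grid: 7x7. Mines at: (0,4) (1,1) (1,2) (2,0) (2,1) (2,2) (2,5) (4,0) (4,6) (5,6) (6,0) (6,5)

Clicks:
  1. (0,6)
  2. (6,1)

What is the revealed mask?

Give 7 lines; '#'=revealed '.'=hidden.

Click 1 (0,6) count=0: revealed 4 new [(0,5) (0,6) (1,5) (1,6)] -> total=4
Click 2 (6,1) count=1: revealed 1 new [(6,1)] -> total=5

Answer: .....##
.....##
.......
.......
.......
.......
.#.....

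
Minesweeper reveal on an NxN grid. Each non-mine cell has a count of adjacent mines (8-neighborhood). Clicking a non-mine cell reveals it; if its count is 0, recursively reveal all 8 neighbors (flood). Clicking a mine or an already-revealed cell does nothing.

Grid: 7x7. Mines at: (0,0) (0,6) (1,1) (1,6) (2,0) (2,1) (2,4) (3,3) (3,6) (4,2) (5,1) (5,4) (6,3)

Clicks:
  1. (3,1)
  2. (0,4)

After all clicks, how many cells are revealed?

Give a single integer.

Click 1 (3,1) count=3: revealed 1 new [(3,1)] -> total=1
Click 2 (0,4) count=0: revealed 8 new [(0,2) (0,3) (0,4) (0,5) (1,2) (1,3) (1,4) (1,5)] -> total=9

Answer: 9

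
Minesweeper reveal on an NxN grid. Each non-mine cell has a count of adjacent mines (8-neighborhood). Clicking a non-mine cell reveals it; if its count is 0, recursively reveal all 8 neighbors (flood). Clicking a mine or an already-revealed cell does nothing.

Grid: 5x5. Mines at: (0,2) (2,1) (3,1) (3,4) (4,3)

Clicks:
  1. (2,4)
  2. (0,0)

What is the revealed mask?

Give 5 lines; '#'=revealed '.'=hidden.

Answer: ##...
##...
....#
.....
.....

Derivation:
Click 1 (2,4) count=1: revealed 1 new [(2,4)] -> total=1
Click 2 (0,0) count=0: revealed 4 new [(0,0) (0,1) (1,0) (1,1)] -> total=5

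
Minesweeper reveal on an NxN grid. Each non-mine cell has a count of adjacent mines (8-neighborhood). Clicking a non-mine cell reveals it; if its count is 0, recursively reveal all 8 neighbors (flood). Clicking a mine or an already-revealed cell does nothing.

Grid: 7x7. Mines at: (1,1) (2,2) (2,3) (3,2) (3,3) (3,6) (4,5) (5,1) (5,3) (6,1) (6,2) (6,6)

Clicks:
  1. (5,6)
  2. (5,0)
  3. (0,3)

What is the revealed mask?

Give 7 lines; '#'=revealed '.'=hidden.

Click 1 (5,6) count=2: revealed 1 new [(5,6)] -> total=1
Click 2 (5,0) count=2: revealed 1 new [(5,0)] -> total=2
Click 3 (0,3) count=0: revealed 13 new [(0,2) (0,3) (0,4) (0,5) (0,6) (1,2) (1,3) (1,4) (1,5) (1,6) (2,4) (2,5) (2,6)] -> total=15

Answer: ..#####
..#####
....###
.......
.......
#.....#
.......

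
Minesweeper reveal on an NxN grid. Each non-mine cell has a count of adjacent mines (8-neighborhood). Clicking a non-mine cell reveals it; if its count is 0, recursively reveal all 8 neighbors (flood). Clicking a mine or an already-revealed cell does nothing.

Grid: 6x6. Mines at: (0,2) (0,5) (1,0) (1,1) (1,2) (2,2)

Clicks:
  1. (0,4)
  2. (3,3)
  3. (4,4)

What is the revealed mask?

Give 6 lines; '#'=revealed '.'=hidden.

Answer: ....#.
...###
##.###
######
######
######

Derivation:
Click 1 (0,4) count=1: revealed 1 new [(0,4)] -> total=1
Click 2 (3,3) count=1: revealed 1 new [(3,3)] -> total=2
Click 3 (4,4) count=0: revealed 25 new [(1,3) (1,4) (1,5) (2,0) (2,1) (2,3) (2,4) (2,5) (3,0) (3,1) (3,2) (3,4) (3,5) (4,0) (4,1) (4,2) (4,3) (4,4) (4,5) (5,0) (5,1) (5,2) (5,3) (5,4) (5,5)] -> total=27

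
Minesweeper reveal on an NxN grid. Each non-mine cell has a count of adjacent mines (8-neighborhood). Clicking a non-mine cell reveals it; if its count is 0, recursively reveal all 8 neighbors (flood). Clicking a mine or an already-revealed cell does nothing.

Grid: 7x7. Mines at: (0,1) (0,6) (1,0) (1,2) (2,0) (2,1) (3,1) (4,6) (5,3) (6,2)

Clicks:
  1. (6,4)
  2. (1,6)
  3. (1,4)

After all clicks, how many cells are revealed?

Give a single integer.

Answer: 22

Derivation:
Click 1 (6,4) count=1: revealed 1 new [(6,4)] -> total=1
Click 2 (1,6) count=1: revealed 1 new [(1,6)] -> total=2
Click 3 (1,4) count=0: revealed 20 new [(0,3) (0,4) (0,5) (1,3) (1,4) (1,5) (2,2) (2,3) (2,4) (2,5) (2,6) (3,2) (3,3) (3,4) (3,5) (3,6) (4,2) (4,3) (4,4) (4,5)] -> total=22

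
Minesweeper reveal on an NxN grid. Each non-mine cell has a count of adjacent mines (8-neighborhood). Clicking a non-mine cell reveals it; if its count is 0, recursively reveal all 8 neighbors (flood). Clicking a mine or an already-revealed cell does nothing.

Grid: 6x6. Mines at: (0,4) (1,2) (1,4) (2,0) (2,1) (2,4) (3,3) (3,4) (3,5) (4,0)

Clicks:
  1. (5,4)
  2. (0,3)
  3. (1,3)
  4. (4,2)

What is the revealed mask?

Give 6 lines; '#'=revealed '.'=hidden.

Click 1 (5,4) count=0: revealed 10 new [(4,1) (4,2) (4,3) (4,4) (4,5) (5,1) (5,2) (5,3) (5,4) (5,5)] -> total=10
Click 2 (0,3) count=3: revealed 1 new [(0,3)] -> total=11
Click 3 (1,3) count=4: revealed 1 new [(1,3)] -> total=12
Click 4 (4,2) count=1: revealed 0 new [(none)] -> total=12

Answer: ...#..
...#..
......
......
.#####
.#####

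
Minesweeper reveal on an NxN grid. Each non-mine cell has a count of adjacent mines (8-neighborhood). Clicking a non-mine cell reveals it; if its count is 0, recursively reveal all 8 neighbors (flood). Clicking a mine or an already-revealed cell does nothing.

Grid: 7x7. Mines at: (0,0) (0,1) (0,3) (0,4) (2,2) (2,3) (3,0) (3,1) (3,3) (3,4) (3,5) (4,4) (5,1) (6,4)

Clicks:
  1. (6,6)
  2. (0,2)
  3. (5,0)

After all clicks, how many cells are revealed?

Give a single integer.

Answer: 8

Derivation:
Click 1 (6,6) count=0: revealed 6 new [(4,5) (4,6) (5,5) (5,6) (6,5) (6,6)] -> total=6
Click 2 (0,2) count=2: revealed 1 new [(0,2)] -> total=7
Click 3 (5,0) count=1: revealed 1 new [(5,0)] -> total=8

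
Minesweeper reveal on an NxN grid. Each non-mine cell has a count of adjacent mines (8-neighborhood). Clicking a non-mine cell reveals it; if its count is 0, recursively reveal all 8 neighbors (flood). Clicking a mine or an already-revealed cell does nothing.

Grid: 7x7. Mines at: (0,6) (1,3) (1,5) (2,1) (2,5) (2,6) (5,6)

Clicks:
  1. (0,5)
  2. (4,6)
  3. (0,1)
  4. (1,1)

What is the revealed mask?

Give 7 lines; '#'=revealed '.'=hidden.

Answer: ###..#.
###....
.......
.......
......#
.......
.......

Derivation:
Click 1 (0,5) count=2: revealed 1 new [(0,5)] -> total=1
Click 2 (4,6) count=1: revealed 1 new [(4,6)] -> total=2
Click 3 (0,1) count=0: revealed 6 new [(0,0) (0,1) (0,2) (1,0) (1,1) (1,2)] -> total=8
Click 4 (1,1) count=1: revealed 0 new [(none)] -> total=8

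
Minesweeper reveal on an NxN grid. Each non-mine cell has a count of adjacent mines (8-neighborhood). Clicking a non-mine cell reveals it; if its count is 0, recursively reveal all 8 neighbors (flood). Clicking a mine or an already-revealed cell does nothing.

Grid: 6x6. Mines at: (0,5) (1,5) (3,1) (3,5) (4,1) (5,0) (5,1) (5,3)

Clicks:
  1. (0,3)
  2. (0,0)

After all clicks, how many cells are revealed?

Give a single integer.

Answer: 21

Derivation:
Click 1 (0,3) count=0: revealed 21 new [(0,0) (0,1) (0,2) (0,3) (0,4) (1,0) (1,1) (1,2) (1,3) (1,4) (2,0) (2,1) (2,2) (2,3) (2,4) (3,2) (3,3) (3,4) (4,2) (4,3) (4,4)] -> total=21
Click 2 (0,0) count=0: revealed 0 new [(none)] -> total=21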